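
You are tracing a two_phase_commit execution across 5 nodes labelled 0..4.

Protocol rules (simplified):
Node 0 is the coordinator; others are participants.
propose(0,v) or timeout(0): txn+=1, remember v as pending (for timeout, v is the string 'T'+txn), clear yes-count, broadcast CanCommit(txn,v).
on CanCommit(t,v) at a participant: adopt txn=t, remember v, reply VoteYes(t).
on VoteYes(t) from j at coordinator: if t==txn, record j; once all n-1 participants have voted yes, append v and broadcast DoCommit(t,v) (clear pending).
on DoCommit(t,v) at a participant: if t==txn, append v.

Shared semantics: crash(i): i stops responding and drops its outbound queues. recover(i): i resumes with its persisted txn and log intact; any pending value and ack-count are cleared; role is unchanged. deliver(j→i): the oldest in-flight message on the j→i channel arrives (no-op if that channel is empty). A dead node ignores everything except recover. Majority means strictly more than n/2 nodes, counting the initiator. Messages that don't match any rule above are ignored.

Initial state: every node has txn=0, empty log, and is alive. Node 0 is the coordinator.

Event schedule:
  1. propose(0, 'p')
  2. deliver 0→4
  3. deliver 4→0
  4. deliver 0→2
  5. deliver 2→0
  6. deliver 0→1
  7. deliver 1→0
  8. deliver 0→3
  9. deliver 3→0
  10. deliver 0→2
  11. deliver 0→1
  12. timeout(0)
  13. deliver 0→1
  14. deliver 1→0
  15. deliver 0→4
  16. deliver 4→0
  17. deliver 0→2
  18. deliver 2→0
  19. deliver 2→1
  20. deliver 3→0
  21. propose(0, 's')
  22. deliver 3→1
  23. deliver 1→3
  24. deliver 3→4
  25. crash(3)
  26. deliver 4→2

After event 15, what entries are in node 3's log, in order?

empty

after 1 — propose(0,'p'): n0:coor/t1/[-]
after 2 — deliver 0→4: n4:part/t1/[-]
after 3 — deliver 4→0: ·
after 4 — deliver 0→2: n2:part/t1/[-]
after 5 — deliver 2→0: ·
after 6 — deliver 0→1: n1:part/t1/[-]
after 7 — deliver 1→0: ·
after 8 — deliver 0→3: n3:part/t1/[-]
after 9 — deliver 3→0: n0:coor/t1/[p]
after 10 — deliver 0→2: n2:part/t1/[p]
after 11 — deliver 0→1: n1:part/t1/[p]
after 12 — timeout(0): n0:coor/t2/[p]
after 13 — deliver 0→1: n1:part/t2/[p]
after 14 — deliver 1→0: ·
after 15 — deliver 0→4: n4:part/t1/[p]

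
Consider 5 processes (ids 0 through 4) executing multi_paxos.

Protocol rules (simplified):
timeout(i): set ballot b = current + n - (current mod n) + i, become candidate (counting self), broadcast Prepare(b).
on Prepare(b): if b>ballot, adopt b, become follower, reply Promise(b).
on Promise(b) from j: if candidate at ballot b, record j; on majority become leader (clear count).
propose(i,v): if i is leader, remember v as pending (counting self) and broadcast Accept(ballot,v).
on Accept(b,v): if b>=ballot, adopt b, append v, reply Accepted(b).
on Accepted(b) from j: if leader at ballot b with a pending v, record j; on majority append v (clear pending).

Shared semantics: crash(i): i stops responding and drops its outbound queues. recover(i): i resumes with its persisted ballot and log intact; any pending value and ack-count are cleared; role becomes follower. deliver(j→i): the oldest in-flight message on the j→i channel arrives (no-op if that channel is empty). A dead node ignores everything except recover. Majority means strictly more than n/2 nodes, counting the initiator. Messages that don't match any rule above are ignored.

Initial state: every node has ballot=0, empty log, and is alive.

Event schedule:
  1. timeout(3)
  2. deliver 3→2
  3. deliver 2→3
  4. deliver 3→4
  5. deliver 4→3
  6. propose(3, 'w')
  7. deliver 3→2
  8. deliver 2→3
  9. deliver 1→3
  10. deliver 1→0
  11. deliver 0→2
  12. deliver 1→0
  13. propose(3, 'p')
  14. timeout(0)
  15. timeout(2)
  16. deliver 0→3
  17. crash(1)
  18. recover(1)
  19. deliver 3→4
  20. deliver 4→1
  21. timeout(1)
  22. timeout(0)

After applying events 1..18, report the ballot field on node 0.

after 1 — timeout(3): n3:cand/b8/[-]
after 2 — deliver 3→2: n2:foll/b8/[-]
after 3 — deliver 2→3: ·
after 4 — deliver 3→4: n4:foll/b8/[-]
after 5 — deliver 4→3: n3:lead/b8/[-]
after 6 — propose(3,'w'): ·
after 7 — deliver 3→2: n2:foll/b8/[w]
after 8 — deliver 2→3: ·
after 9 — deliver 1→3: ·
after 10 — deliver 1→0: ·
after 11 — deliver 0→2: ·
after 12 — deliver 1→0: ·
after 13 — propose(3,'p'): ·
after 14 — timeout(0): n0:cand/b5/[-]
after 15 — timeout(2): n2:cand/b12/[w]
after 16 — deliver 0→3: ·
after 17 — crash(1): n1:✗foll/b0/[-]
after 18 — recover(1): n1:foll/b0/[-]

5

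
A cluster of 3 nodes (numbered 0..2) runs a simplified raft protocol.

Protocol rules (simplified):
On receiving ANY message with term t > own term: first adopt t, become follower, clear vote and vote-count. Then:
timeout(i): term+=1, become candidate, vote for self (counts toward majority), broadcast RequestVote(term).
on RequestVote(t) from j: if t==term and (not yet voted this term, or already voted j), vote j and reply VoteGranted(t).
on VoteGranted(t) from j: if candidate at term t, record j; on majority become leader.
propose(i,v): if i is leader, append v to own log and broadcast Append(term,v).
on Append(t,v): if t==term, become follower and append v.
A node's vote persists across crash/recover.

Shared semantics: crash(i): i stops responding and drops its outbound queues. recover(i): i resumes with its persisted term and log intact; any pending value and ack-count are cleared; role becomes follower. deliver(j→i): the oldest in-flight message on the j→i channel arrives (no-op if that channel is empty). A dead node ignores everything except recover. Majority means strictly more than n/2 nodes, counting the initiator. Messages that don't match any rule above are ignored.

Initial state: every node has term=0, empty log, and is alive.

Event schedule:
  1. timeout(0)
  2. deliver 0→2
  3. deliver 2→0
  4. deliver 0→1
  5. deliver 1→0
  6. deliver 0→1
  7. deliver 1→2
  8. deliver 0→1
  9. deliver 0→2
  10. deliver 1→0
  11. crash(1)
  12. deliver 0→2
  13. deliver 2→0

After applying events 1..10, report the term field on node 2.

1. timeout(0):  <0:cand t1 ->
2. deliver 0→2:  <2:foll t1 ->
3. deliver 2→0:  <0:lead t1 ->
4. deliver 0→1:  <1:foll t1 ->
5. deliver 1→0:  nop
6. deliver 0→1:  nop
7. deliver 1→2:  nop
8. deliver 0→1:  nop
9. deliver 0→2:  nop
10. deliver 1→0:  nop

1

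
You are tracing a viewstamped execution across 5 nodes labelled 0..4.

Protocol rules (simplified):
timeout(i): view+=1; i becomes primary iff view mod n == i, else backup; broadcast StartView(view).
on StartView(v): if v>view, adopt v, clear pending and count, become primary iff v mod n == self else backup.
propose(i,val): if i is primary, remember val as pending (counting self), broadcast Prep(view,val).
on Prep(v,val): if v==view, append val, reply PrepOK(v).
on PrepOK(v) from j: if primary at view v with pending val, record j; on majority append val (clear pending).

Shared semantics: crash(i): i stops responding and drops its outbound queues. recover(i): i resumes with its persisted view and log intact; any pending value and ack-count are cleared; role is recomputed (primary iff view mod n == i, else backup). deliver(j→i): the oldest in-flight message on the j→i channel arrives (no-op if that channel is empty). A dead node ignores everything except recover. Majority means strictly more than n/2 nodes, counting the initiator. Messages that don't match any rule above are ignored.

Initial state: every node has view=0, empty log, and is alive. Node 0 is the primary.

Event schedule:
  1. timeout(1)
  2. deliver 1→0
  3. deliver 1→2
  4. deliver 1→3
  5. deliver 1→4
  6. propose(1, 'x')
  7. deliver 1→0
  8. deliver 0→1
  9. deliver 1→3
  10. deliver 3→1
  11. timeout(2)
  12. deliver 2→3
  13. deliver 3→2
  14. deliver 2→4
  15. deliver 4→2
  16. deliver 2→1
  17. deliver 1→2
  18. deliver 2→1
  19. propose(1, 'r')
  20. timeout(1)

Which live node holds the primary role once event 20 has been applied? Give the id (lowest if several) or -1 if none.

e1 timeout(1): 1[prim,v=1,-]
e2 deliver 1→0: 0[back,v=1,-]
e3 deliver 1→2: 2[back,v=1,-]
e4 deliver 1→3: 3[back,v=1,-]
e5 deliver 1→4: 4[back,v=1,-]
e6 propose(1,'x'): ·
e7 deliver 1→0: 0[back,v=1,x]
e8 deliver 0→1: ·
e9 deliver 1→3: 3[back,v=1,x]
e10 deliver 3→1: 1[prim,v=1,x]
e11 timeout(2): 2[prim,v=2,-]
e12 deliver 2→3: 3[back,v=2,x]
e13 deliver 3→2: ·
e14 deliver 2→4: 4[back,v=2,-]
e15 deliver 4→2: ·
e16 deliver 2→1: 1[back,v=2,x]
e17 deliver 1→2: ·
e18 deliver 2→1: ·
e19 propose(1,'r'): ·
e20 timeout(1): 1[back,v=3,x]

2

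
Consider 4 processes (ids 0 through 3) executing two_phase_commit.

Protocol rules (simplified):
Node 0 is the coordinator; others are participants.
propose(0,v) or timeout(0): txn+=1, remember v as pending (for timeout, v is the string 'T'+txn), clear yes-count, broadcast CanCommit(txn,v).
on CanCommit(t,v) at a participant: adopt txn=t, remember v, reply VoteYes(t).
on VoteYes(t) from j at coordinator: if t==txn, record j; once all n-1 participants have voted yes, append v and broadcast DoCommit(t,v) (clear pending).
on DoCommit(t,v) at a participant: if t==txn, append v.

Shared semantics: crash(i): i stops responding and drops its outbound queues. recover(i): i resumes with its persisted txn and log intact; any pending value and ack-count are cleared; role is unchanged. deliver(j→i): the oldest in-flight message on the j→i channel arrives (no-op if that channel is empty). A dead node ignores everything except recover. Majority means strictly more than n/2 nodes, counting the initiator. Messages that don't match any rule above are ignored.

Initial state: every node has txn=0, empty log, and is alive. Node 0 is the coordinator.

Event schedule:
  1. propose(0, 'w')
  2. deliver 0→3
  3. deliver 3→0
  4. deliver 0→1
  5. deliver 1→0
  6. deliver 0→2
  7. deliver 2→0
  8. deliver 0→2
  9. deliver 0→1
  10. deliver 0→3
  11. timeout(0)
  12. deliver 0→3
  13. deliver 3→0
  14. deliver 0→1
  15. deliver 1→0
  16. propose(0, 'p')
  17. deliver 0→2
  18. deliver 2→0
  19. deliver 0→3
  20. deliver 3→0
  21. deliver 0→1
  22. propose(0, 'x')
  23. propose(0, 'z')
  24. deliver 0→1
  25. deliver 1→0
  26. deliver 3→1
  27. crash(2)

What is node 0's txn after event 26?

after 1 — propose(0,'w'): n0:coor/t1/[-]
after 2 — deliver 0→3: n3:part/t1/[-]
after 3 — deliver 3→0: ·
after 4 — deliver 0→1: n1:part/t1/[-]
after 5 — deliver 1→0: ·
after 6 — deliver 0→2: n2:part/t1/[-]
after 7 — deliver 2→0: n0:coor/t1/[w]
after 8 — deliver 0→2: n2:part/t1/[w]
after 9 — deliver 0→1: n1:part/t1/[w]
after 10 — deliver 0→3: n3:part/t1/[w]
after 11 — timeout(0): n0:coor/t2/[w]
after 12 — deliver 0→3: n3:part/t2/[w]
after 13 — deliver 3→0: ·
after 14 — deliver 0→1: n1:part/t2/[w]
after 15 — deliver 1→0: ·
after 16 — propose(0,'p'): n0:coor/t3/[w]
after 17 — deliver 0→2: n2:part/t2/[w]
after 18 — deliver 2→0: ·
after 19 — deliver 0→3: n3:part/t3/[w]
after 20 — deliver 3→0: ·
after 21 — deliver 0→1: n1:part/t3/[w]
after 22 — propose(0,'x'): n0:coor/t4/[w]
after 23 — propose(0,'z'): n0:coor/t5/[w]
after 24 — deliver 0→1: n1:part/t4/[w]
after 25 — deliver 1→0: ·
after 26 — deliver 3→1: ·

5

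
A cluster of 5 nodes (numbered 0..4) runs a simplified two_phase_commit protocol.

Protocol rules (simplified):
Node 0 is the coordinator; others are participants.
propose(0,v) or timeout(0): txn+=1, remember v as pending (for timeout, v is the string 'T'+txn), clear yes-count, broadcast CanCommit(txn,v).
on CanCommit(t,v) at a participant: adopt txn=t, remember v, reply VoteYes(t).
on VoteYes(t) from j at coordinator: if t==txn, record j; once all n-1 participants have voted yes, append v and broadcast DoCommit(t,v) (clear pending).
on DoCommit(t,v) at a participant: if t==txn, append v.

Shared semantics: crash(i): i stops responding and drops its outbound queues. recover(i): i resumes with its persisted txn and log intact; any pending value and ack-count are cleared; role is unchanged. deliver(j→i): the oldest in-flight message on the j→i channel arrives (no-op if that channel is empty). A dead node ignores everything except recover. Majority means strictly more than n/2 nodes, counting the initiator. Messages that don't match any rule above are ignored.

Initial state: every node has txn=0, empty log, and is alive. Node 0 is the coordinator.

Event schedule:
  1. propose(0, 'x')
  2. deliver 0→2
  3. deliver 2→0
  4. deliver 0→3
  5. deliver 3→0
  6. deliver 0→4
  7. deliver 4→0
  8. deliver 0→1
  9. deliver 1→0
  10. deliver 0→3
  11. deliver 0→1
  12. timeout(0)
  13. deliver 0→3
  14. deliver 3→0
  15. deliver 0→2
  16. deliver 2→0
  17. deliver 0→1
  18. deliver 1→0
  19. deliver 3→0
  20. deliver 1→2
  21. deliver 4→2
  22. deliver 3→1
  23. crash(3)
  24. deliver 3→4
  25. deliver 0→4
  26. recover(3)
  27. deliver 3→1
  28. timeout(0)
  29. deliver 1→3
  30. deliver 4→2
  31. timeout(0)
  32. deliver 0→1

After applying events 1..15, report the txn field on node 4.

1. propose(0,'x'):  <0:coor t1 ->
2. deliver 0→2:  <2:part t1 ->
3. deliver 2→0:  nop
4. deliver 0→3:  <3:part t1 ->
5. deliver 3→0:  nop
6. deliver 0→4:  <4:part t1 ->
7. deliver 4→0:  nop
8. deliver 0→1:  <1:part t1 ->
9. deliver 1→0:  <0:coor t1 x>
10. deliver 0→3:  <3:part t1 x>
11. deliver 0→1:  <1:part t1 x>
12. timeout(0):  <0:coor t2 x>
13. deliver 0→3:  <3:part t2 x>
14. deliver 3→0:  nop
15. deliver 0→2:  <2:part t1 x>

1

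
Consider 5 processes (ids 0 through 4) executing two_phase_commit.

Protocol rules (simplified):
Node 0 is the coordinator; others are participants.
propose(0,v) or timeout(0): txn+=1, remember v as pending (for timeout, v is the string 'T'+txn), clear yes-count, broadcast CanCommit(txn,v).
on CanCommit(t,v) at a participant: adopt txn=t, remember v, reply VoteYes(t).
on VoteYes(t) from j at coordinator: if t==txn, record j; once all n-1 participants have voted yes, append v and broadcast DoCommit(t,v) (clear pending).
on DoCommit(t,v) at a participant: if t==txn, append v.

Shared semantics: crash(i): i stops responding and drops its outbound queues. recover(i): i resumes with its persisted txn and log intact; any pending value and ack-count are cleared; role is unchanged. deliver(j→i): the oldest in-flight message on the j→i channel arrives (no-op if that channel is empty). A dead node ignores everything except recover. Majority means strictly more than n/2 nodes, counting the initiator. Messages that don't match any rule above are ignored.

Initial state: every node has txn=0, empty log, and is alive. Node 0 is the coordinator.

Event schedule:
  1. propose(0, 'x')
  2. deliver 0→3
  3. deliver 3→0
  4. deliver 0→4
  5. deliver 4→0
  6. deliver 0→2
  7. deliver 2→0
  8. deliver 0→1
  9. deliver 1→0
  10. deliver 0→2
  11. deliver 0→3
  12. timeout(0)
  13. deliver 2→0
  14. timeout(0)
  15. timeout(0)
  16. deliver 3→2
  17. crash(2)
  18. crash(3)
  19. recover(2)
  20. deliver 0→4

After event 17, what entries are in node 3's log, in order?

[1] propose(0,'x') → N0(coor t1 [-])
[2] deliver 0→3 → N3(part t1 [-])
[3] deliver 3→0 → ∅
[4] deliver 0→4 → N4(part t1 [-])
[5] deliver 4→0 → ∅
[6] deliver 0→2 → N2(part t1 [-])
[7] deliver 2→0 → ∅
[8] deliver 0→1 → N1(part t1 [-])
[9] deliver 1→0 → N0(coor t1 [x])
[10] deliver 0→2 → N2(part t1 [x])
[11] deliver 0→3 → N3(part t1 [x])
[12] timeout(0) → N0(coor t2 [x])
[13] deliver 2→0 → ∅
[14] timeout(0) → N0(coor t3 [x])
[15] timeout(0) → N0(coor t4 [x])
[16] deliver 3→2 → ∅
[17] crash(2) → N2(✗part t1 [x])

x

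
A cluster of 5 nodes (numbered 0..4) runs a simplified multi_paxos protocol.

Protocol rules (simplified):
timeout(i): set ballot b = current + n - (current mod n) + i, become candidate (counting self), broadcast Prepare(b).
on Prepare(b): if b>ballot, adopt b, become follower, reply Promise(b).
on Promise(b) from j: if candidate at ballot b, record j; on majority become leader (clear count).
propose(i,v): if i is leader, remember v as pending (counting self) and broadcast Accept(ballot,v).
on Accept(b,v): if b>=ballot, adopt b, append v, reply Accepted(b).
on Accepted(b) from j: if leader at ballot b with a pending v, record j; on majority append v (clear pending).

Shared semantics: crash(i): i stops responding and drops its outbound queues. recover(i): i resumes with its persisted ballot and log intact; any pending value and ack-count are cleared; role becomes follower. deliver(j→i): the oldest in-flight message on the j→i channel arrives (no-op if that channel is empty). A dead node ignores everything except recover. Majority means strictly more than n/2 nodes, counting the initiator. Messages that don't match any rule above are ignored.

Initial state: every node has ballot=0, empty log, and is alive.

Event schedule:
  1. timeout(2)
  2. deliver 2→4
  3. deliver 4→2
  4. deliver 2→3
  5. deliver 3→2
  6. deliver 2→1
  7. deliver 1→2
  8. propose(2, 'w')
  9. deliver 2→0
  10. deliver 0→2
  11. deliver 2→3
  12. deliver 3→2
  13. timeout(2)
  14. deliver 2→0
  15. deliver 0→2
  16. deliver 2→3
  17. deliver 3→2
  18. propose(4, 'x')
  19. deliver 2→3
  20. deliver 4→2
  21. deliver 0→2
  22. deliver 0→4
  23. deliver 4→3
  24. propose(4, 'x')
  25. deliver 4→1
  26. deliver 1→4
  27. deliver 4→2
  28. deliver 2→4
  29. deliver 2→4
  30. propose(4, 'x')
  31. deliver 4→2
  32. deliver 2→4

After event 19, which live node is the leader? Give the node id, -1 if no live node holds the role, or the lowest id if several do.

e1 timeout(2): 2[cand,b=7,-]
e2 deliver 2→4: 4[foll,b=7,-]
e3 deliver 4→2: ·
e4 deliver 2→3: 3[foll,b=7,-]
e5 deliver 3→2: 2[lead,b=7,-]
e6 deliver 2→1: 1[foll,b=7,-]
e7 deliver 1→2: ·
e8 propose(2,'w'): ·
e9 deliver 2→0: 0[foll,b=7,-]
e10 deliver 0→2: ·
e11 deliver 2→3: 3[foll,b=7,w]
e12 deliver 3→2: ·
e13 timeout(2): 2[cand,b=12,-]
e14 deliver 2→0: 0[foll,b=7,w]
e15 deliver 0→2: ·
e16 deliver 2→3: 3[foll,b=12,w]
e17 deliver 3→2: ·
e18 propose(4,'x'): ·
e19 deliver 2→3: ·

-1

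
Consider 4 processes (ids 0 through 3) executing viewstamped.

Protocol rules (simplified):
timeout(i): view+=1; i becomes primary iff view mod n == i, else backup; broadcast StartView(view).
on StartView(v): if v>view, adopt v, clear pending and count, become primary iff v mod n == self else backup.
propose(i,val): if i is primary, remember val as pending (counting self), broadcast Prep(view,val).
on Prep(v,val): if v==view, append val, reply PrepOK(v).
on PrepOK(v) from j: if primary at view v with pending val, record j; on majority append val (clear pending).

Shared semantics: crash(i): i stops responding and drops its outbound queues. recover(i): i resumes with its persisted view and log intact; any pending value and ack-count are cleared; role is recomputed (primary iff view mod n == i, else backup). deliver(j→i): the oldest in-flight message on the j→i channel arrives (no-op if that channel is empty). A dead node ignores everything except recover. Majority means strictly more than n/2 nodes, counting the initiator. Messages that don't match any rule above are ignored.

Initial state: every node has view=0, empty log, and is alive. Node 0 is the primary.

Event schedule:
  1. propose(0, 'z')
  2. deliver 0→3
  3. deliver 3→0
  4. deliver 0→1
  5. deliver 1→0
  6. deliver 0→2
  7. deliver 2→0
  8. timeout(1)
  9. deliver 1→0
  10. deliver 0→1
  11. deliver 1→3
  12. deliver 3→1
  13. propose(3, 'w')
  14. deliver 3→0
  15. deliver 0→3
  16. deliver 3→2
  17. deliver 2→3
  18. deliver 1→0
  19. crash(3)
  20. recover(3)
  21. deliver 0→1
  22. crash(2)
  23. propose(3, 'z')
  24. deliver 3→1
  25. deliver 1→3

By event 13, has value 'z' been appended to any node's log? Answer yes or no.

e1 propose(0,'z'): ·
e2 deliver 0→3: 3[back,v=0,z]
e3 deliver 3→0: ·
e4 deliver 0→1: 1[back,v=0,z]
e5 deliver 1→0: 0[prim,v=0,z]
e6 deliver 0→2: 2[back,v=0,z]
e7 deliver 2→0: ·
e8 timeout(1): 1[prim,v=1,z]
e9 deliver 1→0: 0[back,v=1,z]
e10 deliver 0→1: ·
e11 deliver 1→3: 3[back,v=1,z]
e12 deliver 3→1: ·
e13 propose(3,'w'): ·

yes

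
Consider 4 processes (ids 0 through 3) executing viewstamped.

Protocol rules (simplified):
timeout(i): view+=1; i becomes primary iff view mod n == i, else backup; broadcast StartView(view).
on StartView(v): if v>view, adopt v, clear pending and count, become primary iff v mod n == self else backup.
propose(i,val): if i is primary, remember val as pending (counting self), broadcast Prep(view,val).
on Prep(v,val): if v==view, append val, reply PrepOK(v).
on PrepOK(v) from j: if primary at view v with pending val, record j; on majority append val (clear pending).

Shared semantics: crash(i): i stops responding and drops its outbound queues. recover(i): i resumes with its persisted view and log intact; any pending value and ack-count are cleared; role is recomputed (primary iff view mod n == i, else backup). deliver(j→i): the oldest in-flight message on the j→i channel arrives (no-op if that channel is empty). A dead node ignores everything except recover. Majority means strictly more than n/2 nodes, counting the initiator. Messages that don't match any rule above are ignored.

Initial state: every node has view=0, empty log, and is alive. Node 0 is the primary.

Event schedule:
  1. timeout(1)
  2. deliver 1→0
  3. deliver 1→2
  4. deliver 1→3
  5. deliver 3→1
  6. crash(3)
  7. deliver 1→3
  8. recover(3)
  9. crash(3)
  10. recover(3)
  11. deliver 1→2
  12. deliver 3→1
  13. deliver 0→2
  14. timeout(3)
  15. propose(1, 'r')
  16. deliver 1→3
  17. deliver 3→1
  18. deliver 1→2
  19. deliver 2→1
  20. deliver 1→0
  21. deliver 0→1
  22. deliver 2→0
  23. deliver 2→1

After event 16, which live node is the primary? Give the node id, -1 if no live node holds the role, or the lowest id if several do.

1

after 1 — timeout(1): n1:prim/v1/[-]
after 2 — deliver 1→0: n0:back/v1/[-]
after 3 — deliver 1→2: n2:back/v1/[-]
after 4 — deliver 1→3: n3:back/v1/[-]
after 5 — deliver 3→1: ·
after 6 — crash(3): n3:✗back/v1/[-]
after 7 — deliver 1→3: ·
after 8 — recover(3): n3:back/v1/[-]
after 9 — crash(3): n3:✗back/v1/[-]
after 10 — recover(3): n3:back/v1/[-]
after 11 — deliver 1→2: ·
after 12 — deliver 3→1: ·
after 13 — deliver 0→2: ·
after 14 — timeout(3): n3:back/v2/[-]
after 15 — propose(1,'r'): ·
after 16 — deliver 1→3: ·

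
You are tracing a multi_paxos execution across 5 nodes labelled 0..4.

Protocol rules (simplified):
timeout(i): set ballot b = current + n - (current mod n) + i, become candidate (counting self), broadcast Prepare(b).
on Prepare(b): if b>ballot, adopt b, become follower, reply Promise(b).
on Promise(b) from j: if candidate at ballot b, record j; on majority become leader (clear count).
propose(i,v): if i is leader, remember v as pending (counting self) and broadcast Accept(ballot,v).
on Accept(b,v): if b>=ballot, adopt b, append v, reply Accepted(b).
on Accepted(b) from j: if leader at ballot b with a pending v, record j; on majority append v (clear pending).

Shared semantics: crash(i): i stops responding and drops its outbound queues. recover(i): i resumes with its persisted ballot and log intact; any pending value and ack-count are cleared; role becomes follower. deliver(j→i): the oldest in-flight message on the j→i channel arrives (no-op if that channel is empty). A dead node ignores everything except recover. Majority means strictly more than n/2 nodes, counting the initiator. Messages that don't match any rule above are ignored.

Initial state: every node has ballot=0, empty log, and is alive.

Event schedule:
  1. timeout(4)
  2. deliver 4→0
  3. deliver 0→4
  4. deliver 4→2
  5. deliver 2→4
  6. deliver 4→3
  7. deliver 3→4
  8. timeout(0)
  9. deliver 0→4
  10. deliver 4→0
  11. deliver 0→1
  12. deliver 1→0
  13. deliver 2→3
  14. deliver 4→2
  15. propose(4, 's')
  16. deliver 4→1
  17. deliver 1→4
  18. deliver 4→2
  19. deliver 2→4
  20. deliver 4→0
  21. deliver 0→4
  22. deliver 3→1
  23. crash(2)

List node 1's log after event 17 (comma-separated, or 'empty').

empty

1. timeout(4):  <4:cand b9 ->
2. deliver 4→0:  <0:foll b9 ->
3. deliver 0→4:  nop
4. deliver 4→2:  <2:foll b9 ->
5. deliver 2→4:  <4:lead b9 ->
6. deliver 4→3:  <3:foll b9 ->
7. deliver 3→4:  nop
8. timeout(0):  <0:cand b10 ->
9. deliver 0→4:  <4:foll b10 ->
10. deliver 4→0:  nop
11. deliver 0→1:  <1:foll b10 ->
12. deliver 1→0:  <0:lead b10 ->
13. deliver 2→3:  nop
14. deliver 4→2:  nop
15. propose(4,'s'):  nop
16. deliver 4→1:  nop
17. deliver 1→4:  nop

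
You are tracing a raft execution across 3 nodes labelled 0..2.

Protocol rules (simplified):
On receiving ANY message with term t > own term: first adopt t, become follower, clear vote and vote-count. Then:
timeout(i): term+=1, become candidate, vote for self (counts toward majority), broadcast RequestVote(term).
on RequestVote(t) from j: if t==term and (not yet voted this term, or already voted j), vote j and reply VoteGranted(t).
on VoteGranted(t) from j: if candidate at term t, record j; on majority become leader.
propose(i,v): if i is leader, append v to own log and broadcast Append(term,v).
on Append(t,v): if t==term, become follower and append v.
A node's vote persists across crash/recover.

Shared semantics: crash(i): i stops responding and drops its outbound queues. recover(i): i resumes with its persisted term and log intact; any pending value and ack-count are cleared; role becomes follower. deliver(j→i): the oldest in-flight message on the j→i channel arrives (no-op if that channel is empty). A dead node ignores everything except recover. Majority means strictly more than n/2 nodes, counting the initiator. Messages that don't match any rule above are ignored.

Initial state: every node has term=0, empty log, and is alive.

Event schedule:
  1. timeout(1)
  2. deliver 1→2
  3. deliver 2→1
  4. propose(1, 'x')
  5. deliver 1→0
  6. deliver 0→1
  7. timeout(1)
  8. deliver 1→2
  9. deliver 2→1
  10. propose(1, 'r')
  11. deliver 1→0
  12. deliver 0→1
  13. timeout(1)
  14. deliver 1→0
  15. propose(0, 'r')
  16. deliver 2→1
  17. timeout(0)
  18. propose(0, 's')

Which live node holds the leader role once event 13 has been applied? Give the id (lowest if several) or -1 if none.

-1

1. timeout(1):  <1:cand t1 ->
2. deliver 1→2:  <2:foll t1 ->
3. deliver 2→1:  <1:lead t1 ->
4. propose(1,'x'):  <1:lead t1 x>
5. deliver 1→0:  <0:foll t1 ->
6. deliver 0→1:  nop
7. timeout(1):  <1:cand t2 x>
8. deliver 1→2:  <2:foll t1 x>
9. deliver 2→1:  nop
10. propose(1,'r'):  nop
11. deliver 1→0:  <0:foll t1 x>
12. deliver 0→1:  nop
13. timeout(1):  <1:cand t3 x>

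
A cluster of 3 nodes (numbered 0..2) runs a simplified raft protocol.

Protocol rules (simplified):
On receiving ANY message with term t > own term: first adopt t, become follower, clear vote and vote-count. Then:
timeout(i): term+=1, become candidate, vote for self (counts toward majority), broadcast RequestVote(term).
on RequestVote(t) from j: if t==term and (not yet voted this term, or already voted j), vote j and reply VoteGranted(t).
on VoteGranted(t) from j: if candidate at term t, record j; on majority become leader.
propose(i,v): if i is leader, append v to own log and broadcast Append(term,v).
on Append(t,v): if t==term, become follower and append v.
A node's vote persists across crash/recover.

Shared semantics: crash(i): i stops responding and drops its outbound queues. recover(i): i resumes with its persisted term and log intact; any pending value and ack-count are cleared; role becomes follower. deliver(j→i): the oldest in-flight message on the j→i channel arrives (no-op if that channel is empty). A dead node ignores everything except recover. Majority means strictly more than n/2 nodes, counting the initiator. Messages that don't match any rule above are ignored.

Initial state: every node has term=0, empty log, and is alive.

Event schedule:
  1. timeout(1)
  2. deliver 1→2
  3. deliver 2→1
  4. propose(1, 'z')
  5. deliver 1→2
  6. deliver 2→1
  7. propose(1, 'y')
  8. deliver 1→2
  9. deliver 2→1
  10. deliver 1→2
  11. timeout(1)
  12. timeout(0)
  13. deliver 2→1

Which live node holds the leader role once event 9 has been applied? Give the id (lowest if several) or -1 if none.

e1 timeout(1): 1[cand,t=1,-]
e2 deliver 1→2: 2[foll,t=1,-]
e3 deliver 2→1: 1[lead,t=1,-]
e4 propose(1,'z'): 1[lead,t=1,z]
e5 deliver 1→2: 2[foll,t=1,z]
e6 deliver 2→1: ·
e7 propose(1,'y'): 1[lead,t=1,z,y]
e8 deliver 1→2: 2[foll,t=1,z,y]
e9 deliver 2→1: ·

1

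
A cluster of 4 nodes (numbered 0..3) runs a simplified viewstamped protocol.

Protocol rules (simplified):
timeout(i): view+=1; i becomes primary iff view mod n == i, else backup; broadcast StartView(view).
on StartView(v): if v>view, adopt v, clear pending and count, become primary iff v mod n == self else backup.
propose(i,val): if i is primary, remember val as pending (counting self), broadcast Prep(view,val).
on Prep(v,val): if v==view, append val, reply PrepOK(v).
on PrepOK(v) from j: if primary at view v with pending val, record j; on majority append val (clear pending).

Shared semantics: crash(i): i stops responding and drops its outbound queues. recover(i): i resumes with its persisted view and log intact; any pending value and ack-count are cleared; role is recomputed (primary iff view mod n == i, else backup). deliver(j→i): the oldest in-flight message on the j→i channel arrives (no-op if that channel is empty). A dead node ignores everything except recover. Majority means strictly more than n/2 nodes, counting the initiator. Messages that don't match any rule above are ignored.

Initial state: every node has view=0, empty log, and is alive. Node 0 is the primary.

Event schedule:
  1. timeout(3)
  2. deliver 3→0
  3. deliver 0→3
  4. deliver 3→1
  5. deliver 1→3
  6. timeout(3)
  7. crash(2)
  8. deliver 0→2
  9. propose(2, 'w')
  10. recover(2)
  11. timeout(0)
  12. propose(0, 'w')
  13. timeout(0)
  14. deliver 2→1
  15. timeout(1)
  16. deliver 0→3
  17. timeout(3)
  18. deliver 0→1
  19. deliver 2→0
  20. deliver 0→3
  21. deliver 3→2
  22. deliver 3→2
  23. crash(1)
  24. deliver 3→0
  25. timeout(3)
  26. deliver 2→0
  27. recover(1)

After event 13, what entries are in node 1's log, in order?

1. timeout(3):  <3:back v1 ->
2. deliver 3→0:  <0:back v1 ->
3. deliver 0→3:  nop
4. deliver 3→1:  <1:prim v1 ->
5. deliver 1→3:  nop
6. timeout(3):  <3:back v2 ->
7. crash(2):  <2:✗back v0 ->
8. deliver 0→2:  nop
9. propose(2,'w'):  nop
10. recover(2):  <2:back v0 ->
11. timeout(0):  <0:back v2 ->
12. propose(0,'w'):  nop
13. timeout(0):  <0:back v3 ->

empty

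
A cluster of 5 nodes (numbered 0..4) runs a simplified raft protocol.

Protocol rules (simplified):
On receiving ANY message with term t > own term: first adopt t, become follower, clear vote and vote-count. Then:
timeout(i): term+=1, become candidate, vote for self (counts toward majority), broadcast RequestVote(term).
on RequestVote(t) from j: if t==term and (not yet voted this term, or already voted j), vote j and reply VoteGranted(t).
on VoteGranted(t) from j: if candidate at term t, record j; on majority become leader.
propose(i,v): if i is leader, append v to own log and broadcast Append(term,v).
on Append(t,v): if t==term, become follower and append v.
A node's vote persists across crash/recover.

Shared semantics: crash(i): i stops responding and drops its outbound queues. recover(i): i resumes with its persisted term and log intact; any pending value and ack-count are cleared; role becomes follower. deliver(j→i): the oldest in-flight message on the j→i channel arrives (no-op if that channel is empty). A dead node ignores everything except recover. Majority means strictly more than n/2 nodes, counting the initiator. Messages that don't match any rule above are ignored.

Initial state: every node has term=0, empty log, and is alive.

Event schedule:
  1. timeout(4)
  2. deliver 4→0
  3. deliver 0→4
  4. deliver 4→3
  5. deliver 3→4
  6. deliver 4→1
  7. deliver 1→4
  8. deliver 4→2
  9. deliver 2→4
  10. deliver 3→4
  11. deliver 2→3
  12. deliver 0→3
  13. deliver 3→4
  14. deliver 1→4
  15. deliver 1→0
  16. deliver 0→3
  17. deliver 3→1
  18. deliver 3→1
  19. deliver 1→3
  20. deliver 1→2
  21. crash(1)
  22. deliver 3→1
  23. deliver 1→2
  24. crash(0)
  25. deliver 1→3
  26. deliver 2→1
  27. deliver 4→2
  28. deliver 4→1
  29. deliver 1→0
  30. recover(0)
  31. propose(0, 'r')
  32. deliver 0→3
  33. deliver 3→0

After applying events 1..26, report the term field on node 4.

1

[1] timeout(4) → N4(cand t1 [-])
[2] deliver 4→0 → N0(foll t1 [-])
[3] deliver 0→4 → ∅
[4] deliver 4→3 → N3(foll t1 [-])
[5] deliver 3→4 → N4(lead t1 [-])
[6] deliver 4→1 → N1(foll t1 [-])
[7] deliver 1→4 → ∅
[8] deliver 4→2 → N2(foll t1 [-])
[9] deliver 2→4 → ∅
[10] deliver 3→4 → ∅
[11] deliver 2→3 → ∅
[12] deliver 0→3 → ∅
[13] deliver 3→4 → ∅
[14] deliver 1→4 → ∅
[15] deliver 1→0 → ∅
[16] deliver 0→3 → ∅
[17] deliver 3→1 → ∅
[18] deliver 3→1 → ∅
[19] deliver 1→3 → ∅
[20] deliver 1→2 → ∅
[21] crash(1) → N1(✗foll t1 [-])
[22] deliver 3→1 → ∅
[23] deliver 1→2 → ∅
[24] crash(0) → N0(✗foll t1 [-])
[25] deliver 1→3 → ∅
[26] deliver 2→1 → ∅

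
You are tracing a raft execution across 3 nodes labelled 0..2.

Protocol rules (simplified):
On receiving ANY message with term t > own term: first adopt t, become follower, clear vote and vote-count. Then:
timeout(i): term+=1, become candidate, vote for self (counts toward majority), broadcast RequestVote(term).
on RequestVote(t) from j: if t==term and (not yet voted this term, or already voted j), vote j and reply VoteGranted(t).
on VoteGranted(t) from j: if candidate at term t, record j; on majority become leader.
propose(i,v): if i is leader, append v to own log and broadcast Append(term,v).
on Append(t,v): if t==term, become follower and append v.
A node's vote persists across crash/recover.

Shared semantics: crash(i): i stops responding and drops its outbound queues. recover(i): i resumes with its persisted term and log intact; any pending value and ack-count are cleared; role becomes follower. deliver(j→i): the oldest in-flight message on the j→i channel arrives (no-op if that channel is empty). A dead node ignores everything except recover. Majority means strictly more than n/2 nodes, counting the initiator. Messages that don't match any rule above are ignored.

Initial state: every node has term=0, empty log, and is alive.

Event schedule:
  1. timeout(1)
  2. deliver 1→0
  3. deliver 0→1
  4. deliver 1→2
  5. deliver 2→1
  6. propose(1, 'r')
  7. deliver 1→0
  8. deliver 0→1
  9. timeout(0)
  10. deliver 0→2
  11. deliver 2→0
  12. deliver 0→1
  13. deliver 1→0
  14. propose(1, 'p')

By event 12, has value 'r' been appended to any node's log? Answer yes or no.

yes

[1] timeout(1) → N1(cand t1 [-])
[2] deliver 1→0 → N0(foll t1 [-])
[3] deliver 0→1 → N1(lead t1 [-])
[4] deliver 1→2 → N2(foll t1 [-])
[5] deliver 2→1 → ∅
[6] propose(1,'r') → N1(lead t1 [r])
[7] deliver 1→0 → N0(foll t1 [r])
[8] deliver 0→1 → ∅
[9] timeout(0) → N0(cand t2 [r])
[10] deliver 0→2 → N2(foll t2 [-])
[11] deliver 2→0 → N0(lead t2 [r])
[12] deliver 0→1 → N1(foll t2 [r])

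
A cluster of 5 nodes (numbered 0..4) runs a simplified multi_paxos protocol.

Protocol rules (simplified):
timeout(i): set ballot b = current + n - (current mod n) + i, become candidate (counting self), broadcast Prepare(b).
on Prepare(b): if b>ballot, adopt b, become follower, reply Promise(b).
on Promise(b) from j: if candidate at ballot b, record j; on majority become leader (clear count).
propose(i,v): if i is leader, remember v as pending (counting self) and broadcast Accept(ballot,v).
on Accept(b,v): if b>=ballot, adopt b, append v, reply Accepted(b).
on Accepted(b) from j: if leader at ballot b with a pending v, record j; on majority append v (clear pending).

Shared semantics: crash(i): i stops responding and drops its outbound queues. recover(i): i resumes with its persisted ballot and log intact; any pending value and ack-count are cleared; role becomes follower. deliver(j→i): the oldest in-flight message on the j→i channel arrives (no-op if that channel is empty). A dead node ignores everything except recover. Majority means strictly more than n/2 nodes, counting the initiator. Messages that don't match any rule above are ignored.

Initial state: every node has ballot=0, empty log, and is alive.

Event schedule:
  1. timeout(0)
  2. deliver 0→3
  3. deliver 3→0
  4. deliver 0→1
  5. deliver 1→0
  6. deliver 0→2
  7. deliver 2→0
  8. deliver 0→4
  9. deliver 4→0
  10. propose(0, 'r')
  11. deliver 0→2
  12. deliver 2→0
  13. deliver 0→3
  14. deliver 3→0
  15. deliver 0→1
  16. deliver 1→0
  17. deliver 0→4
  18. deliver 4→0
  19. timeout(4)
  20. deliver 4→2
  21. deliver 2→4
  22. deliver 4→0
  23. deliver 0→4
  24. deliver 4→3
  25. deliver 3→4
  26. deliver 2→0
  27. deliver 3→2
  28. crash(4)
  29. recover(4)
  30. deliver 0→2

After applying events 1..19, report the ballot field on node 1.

5

[1] timeout(0) → N0(cand b5 [-])
[2] deliver 0→3 → N3(foll b5 [-])
[3] deliver 3→0 → ∅
[4] deliver 0→1 → N1(foll b5 [-])
[5] deliver 1→0 → N0(lead b5 [-])
[6] deliver 0→2 → N2(foll b5 [-])
[7] deliver 2→0 → ∅
[8] deliver 0→4 → N4(foll b5 [-])
[9] deliver 4→0 → ∅
[10] propose(0,'r') → ∅
[11] deliver 0→2 → N2(foll b5 [r])
[12] deliver 2→0 → ∅
[13] deliver 0→3 → N3(foll b5 [r])
[14] deliver 3→0 → N0(lead b5 [r])
[15] deliver 0→1 → N1(foll b5 [r])
[16] deliver 1→0 → ∅
[17] deliver 0→4 → N4(foll b5 [r])
[18] deliver 4→0 → ∅
[19] timeout(4) → N4(cand b14 [r])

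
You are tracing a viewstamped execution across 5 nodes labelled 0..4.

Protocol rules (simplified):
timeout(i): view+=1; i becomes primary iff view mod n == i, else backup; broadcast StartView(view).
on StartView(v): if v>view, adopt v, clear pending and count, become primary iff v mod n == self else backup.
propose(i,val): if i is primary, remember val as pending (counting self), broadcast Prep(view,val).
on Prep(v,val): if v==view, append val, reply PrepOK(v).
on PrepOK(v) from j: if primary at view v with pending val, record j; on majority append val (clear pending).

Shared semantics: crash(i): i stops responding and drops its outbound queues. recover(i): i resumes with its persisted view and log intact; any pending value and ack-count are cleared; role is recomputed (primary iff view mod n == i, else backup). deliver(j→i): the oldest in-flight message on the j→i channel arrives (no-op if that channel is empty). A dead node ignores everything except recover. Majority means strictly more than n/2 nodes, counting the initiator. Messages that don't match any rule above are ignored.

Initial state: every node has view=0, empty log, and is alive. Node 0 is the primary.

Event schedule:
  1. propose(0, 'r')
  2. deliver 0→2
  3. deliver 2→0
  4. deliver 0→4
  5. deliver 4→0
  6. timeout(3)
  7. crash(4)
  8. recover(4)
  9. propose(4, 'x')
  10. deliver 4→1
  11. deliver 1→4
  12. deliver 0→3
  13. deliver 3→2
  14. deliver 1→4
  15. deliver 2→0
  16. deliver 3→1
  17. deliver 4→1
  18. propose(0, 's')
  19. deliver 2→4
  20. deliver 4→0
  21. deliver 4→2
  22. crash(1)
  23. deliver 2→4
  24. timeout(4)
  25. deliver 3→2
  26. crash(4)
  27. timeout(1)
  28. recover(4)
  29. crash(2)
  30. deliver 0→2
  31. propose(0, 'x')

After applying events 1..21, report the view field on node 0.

0

step 1 propose(0,'r'): —
step 2 deliver 0→2: 2={back,v=0,log=r}
step 3 deliver 2→0: —
step 4 deliver 0→4: 4={back,v=0,log=r}
step 5 deliver 4→0: 0={prim,v=0,log=r}
step 6 timeout(3): 3={back,v=1,log=-}
step 7 crash(4): 4={✗back,v=0,log=r}
step 8 recover(4): 4={back,v=0,log=r}
step 9 propose(4,'x'): —
step 10 deliver 4→1: —
step 11 deliver 1→4: —
step 12 deliver 0→3: —
step 13 deliver 3→2: 2={back,v=1,log=r}
step 14 deliver 1→4: —
step 15 deliver 2→0: —
step 16 deliver 3→1: 1={prim,v=1,log=-}
step 17 deliver 4→1: —
step 18 propose(0,'s'): —
step 19 deliver 2→4: —
step 20 deliver 4→0: —
step 21 deliver 4→2: —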